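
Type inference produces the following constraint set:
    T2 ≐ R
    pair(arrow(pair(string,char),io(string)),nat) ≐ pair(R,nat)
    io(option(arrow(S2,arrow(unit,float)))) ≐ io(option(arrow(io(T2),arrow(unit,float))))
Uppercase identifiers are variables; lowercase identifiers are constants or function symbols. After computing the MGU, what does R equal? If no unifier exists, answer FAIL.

arrow(pair(string,char),io(string))

Bind T2 := R; substituting into the one remaining equation that mentions T2 gives: io(option(arrow(S2,arrow(unit,float)))) ≐ io(option(arrow(io(R),arrow(unit,float)))).
Decompose pair/2: arrow(pair(string,char),io(string)) ≐ R,  nat ≐ nat.
Bind R := arrow(pair(string,char),io(string)); substituting into the one remaining equation that mentions R gives: io(option(arrow(S2,arrow(unit,float)))) ≐ io(option(arrow(io(arrow(pair(string,char),io(string))),arrow(unit,float)))). Substituting into the earlier binding gives T2 := arrow(pair(string,char),io(string)).
Delete trivial equation nat ≐ nat.
Decompose io/1: option(arrow(S2,arrow(unit,float))) ≐ option(arrow(io(arrow(pair(string,char),io(string))),arrow(unit,float))).
Decompose option/1: arrow(S2,arrow(unit,float)) ≐ arrow(io(arrow(pair(string,char),io(string))),arrow(unit,float)).
Decompose arrow/2: S2 ≐ io(arrow(pair(string,char),io(string))),  arrow(unit,float) ≐ arrow(unit,float).
Bind S2 := io(arrow(pair(string,char),io(string))); no other remaining equation mentions S2.
Delete trivial equation arrow(unit,float) ≐ arrow(unit,float).
MGU = { T2 ↦ arrow(pair(string,char),io(string)), R ↦ arrow(pair(string,char),io(string)), S2 ↦ io(arrow(pair(string,char),io(string))) }, so R ↦ arrow(pair(string,char),io(string)).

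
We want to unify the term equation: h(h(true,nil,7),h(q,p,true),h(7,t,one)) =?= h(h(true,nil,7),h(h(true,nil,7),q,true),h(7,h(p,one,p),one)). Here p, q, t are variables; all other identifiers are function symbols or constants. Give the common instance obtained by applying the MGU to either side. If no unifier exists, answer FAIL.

Decompose h/3: h(true,nil,7) =?= h(true,nil,7),  h(q,p,true) =?= h(h(true,nil,7),q,true),  h(7,t,one) =?= h(7,h(p,one,p),one).
Delete trivial equation h(true,nil,7) =?= h(true,nil,7).
Decompose h/3: q =?= h(true,nil,7),  p =?= q,  true =?= true.
Bind q := h(true,nil,7); substituting into the one remaining equation that mentions q gives: p =?= h(true,nil,7).
Bind p := h(true,nil,7); substituting into the one remaining equation that mentions p gives: h(7,t,one) =?= h(7,h(h(true,nil,7),one,h(true,nil,7)),one).
Delete trivial equation true =?= true.
Decompose h/3: 7 =?= 7,  t =?= h(h(true,nil,7),one,h(true,nil,7)),  one =?= one.
Delete trivial equation 7 =?= 7.
Bind t := h(h(true,nil,7),one,h(true,nil,7)); no other remaining equation mentions t.
Delete trivial equation one =?= one.
Applying the MGU to either side gives h(h(true,nil,7),h(h(true,nil,7),h(true,nil,7),true),h(7,h(h(true,nil,7),one,h(true,nil,7)),one)).

h(h(true,nil,7),h(h(true,nil,7),h(true,nil,7),true),h(7,h(h(true,nil,7),one,h(true,nil,7)),one))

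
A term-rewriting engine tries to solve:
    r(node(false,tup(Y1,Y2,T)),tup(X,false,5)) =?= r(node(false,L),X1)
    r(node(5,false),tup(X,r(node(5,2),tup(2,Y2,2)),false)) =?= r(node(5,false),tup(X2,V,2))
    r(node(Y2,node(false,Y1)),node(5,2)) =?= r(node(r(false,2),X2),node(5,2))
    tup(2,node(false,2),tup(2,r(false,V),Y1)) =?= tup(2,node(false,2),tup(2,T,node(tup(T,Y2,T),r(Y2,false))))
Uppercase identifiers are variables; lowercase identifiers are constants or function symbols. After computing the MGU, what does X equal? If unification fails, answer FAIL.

Decompose r/2: node(false,tup(Y1,Y2,T)) =?= node(false,L),  tup(X,false,5) =?= X1.
Decompose node/2: false =?= false,  tup(Y1,Y2,T) =?= L.
Delete trivial equation false =?= false.
Bind L := tup(Y1,Y2,T); no other remaining equation mentions L.
Bind X1 := tup(X,false,5); no other remaining equation mentions X1.
Decompose r/2: node(5,false) =?= node(5,false),  tup(X,r(node(5,2),tup(2,Y2,2)),false) =?= tup(X2,V,2).
Delete trivial equation node(5,false) =?= node(5,false).
Decompose tup/3: X =?= X2,  r(node(5,2),tup(2,Y2,2)) =?= V,  false =?= 2.
Bind X := X2; no other remaining equation mentions X. Substituting into the earlier binding gives X1 := tup(X2,false,5).
Bind V := r(node(5,2),tup(2,Y2,2)); substituting into the one remaining equation that mentions V gives: tup(2,node(false,2),tup(2,r(false,r(node(5,2),tup(2,Y2,2))),Y1)) =?= tup(2,node(false,2),tup(2,T,node(tup(T,Y2,T),r(Y2,false)))).
Clash: constants false and 2 differ; no unifier exists.

FAIL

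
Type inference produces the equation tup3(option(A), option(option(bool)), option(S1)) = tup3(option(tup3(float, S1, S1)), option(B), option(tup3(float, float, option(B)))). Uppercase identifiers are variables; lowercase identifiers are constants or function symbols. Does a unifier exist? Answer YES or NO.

Decompose tup3/3: option(A) = option(tup3(float, S1, S1)),  option(option(bool)) = option(B),  option(S1) = option(tup3(float, float, option(B))).
Decompose option/1: A = tup3(float, S1, S1).
Bind A := tup3(float, S1, S1); no other remaining equation mentions A.
Decompose option/1: option(bool) = B.
Bind B := option(bool); substituting into the remaining equation gives: option(S1) = option(tup3(float, float, option(option(bool)))).
Decompose option/1: S1 = tup3(float, float, option(option(bool))).
Bind S1 := tup3(float, float, option(option(bool))). Substituting into the earlier binding gives A := tup3(float, tup3(float, float, option(option(bool))), tup3(float, float, option(option(bool)))).
No equations remain and no clash or occurs-check failure arose, so a unifier exists.

YES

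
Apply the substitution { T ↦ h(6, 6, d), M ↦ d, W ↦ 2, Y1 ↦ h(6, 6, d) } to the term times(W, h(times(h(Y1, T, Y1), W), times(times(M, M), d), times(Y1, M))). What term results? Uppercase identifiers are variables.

Replace each occurrence of T with h(6, 6, d).
Replace each occurrence of M with d.
Replace each occurrence of W with 2.
Replace each occurrence of Y1 with h(6, 6, d).
Result: times(2, h(times(h(h(6, 6, d), h(6, 6, d), h(6, 6, d)), 2), times(times(d, d), d), times(h(6, 6, d), d))).

times(2, h(times(h(h(6, 6, d), h(6, 6, d), h(6, 6, d)), 2), times(times(d, d), d), times(h(6, 6, d), d)))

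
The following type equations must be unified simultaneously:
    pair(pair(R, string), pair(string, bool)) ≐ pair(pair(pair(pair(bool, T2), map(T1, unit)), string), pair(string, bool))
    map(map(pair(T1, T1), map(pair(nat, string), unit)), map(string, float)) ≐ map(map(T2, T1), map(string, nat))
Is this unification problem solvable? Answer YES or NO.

Decompose pair/2: pair(R, string) ≐ pair(pair(pair(bool, T2), map(T1, unit)), string),  pair(string, bool) ≐ pair(string, bool).
Decompose pair/2: R ≐ pair(pair(bool, T2), map(T1, unit)),  string ≐ string.
Bind R := pair(pair(bool, T2), map(T1, unit)); no other remaining equation mentions R.
Delete trivial equation string ≐ string.
Delete trivial equation pair(string, bool) ≐ pair(string, bool).
Decompose map/2: map(pair(T1, T1), map(pair(nat, string), unit)) ≐ map(T2, T1),  map(string, float) ≐ map(string, nat).
Decompose map/2: pair(T1, T1) ≐ T2,  map(pair(nat, string), unit) ≐ T1.
Bind T2 := pair(T1, T1); no other remaining equation mentions T2. Substituting into the earlier binding gives R := pair(pair(bool, pair(T1, T1)), map(T1, unit)).
Bind T1 := map(pair(nat, string), unit); no other remaining equation mentions T1. Substituting into the earlier bindings gives R := pair(pair(bool, pair(map(pair(nat, string), unit), map(pair(nat, string), unit))), map(map(pair(nat, string), unit), unit)), T2 := pair(map(pair(nat, string), unit), map(pair(nat, string), unit)).
Decompose map/2: string ≐ string,  float ≐ nat.
Delete trivial equation string ≐ string.
Clash: constants float and nat differ; no unifier exists.

NO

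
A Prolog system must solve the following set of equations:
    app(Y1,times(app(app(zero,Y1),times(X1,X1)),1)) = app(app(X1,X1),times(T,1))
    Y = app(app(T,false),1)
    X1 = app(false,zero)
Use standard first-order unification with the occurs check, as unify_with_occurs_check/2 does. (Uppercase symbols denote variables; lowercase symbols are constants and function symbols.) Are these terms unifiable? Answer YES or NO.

YES

Decompose app/2: Y1 = app(X1,X1),  times(app(app(zero,Y1),times(X1,X1)),1) = times(T,1).
Bind Y1 := app(X1,X1); substituting into the one remaining equation that mentions Y1 gives: times(app(app(zero,app(X1,X1)),times(X1,X1)),1) = times(T,1).
Decompose times/2: app(app(zero,app(X1,X1)),times(X1,X1)) = T,  1 = 1.
Bind T := app(app(zero,app(X1,X1)),times(X1,X1)); substituting into the one remaining equation that mentions T gives: Y = app(app(app(app(zero,app(X1,X1)),times(X1,X1)),false),1).
Delete trivial equation 1 = 1.
Bind Y := app(app(app(app(zero,app(X1,X1)),times(X1,X1)),false),1); no other remaining equation mentions Y.
Bind X1 := app(false,zero). Substituting into the earlier bindings gives Y1 := app(app(false,zero),app(false,zero)), T := app(app(zero,app(app(false,zero),app(false,zero))),times(app(false,zero),app(false,zero))), Y := app(app(app(app(zero,app(app(false,zero),app(false,zero))),times(app(false,zero),app(false,zero))),false),1).
No equations remain and no clash or occurs-check failure arose, so a unifier exists.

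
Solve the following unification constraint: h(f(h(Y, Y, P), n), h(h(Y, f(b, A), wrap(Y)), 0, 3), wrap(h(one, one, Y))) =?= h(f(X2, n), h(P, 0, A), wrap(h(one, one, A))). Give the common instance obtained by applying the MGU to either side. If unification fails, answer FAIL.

Decompose h/3: f(h(Y, Y, P), n) =?= f(X2, n),  h(h(Y, f(b, A), wrap(Y)), 0, 3) =?= h(P, 0, A),  wrap(h(one, one, Y)) =?= wrap(h(one, one, A)).
Decompose f/2: h(Y, Y, P) =?= X2,  n =?= n.
Bind X2 := h(Y, Y, P); no other remaining equation mentions X2.
Delete trivial equation n =?= n.
Decompose h/3: h(Y, f(b, A), wrap(Y)) =?= P,  0 =?= 0,  3 =?= A.
Bind P := h(Y, f(b, A), wrap(Y)); no other remaining equation mentions P. Substituting into the earlier binding gives X2 := h(Y, Y, h(Y, f(b, A), wrap(Y))).
Delete trivial equation 0 =?= 0.
Bind A := 3; substituting into the remaining equation gives: wrap(h(one, one, Y)) =?= wrap(h(one, one, 3)). Substituting into the earlier bindings gives X2 := h(Y, Y, h(Y, f(b, 3), wrap(Y))), P := h(Y, f(b, 3), wrap(Y)).
Decompose wrap/1: h(one, one, Y) =?= h(one, one, 3).
Decompose h/3: one =?= one,  one =?= one,  Y =?= 3.
Delete trivial equation one =?= one.
Delete trivial equation one =?= one.
Bind Y := 3. Substituting into the earlier bindings gives X2 := h(3, 3, h(3, f(b, 3), wrap(3))), P := h(3, f(b, 3), wrap(3)).
Applying the MGU to either side gives h(f(h(3, 3, h(3, f(b, 3), wrap(3))), n), h(h(3, f(b, 3), wrap(3)), 0, 3), wrap(h(one, one, 3))).

h(f(h(3, 3, h(3, f(b, 3), wrap(3))), n), h(h(3, f(b, 3), wrap(3)), 0, 3), wrap(h(one, one, 3)))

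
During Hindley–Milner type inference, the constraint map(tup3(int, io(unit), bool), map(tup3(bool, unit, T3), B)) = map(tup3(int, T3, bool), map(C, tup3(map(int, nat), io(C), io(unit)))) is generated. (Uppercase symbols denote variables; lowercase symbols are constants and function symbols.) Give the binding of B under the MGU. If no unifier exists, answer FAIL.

Decompose map/2: tup3(int, io(unit), bool) = tup3(int, T3, bool),  map(tup3(bool, unit, T3), B) = map(C, tup3(map(int, nat), io(C), io(unit))).
Decompose tup3/3: int = int,  io(unit) = T3,  bool = bool.
Delete trivial equation int = int.
Bind T3 := io(unit); substituting into the one remaining equation that mentions T3 gives: map(tup3(bool, unit, io(unit)), B) = map(C, tup3(map(int, nat), io(C), io(unit))).
Delete trivial equation bool = bool.
Decompose map/2: tup3(bool, unit, io(unit)) = C,  B = tup3(map(int, nat), io(C), io(unit)).
Bind C := tup3(bool, unit, io(unit)); substituting into the remaining equation gives: B = tup3(map(int, nat), io(tup3(bool, unit, io(unit))), io(unit)).
Bind B := tup3(map(int, nat), io(tup3(bool, unit, io(unit))), io(unit)).
MGU = { T3 ↦ io(unit), C ↦ tup3(bool, unit, io(unit)), B ↦ tup3(map(int, nat), io(tup3(bool, unit, io(unit))), io(unit)) }, so B ↦ tup3(map(int, nat), io(tup3(bool, unit, io(unit))), io(unit)).

tup3(map(int, nat), io(tup3(bool, unit, io(unit))), io(unit))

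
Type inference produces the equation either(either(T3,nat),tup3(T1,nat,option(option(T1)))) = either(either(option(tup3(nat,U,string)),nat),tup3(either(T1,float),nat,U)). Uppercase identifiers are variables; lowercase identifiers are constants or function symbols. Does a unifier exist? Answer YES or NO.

Decompose either/2: either(T3,nat) = either(option(tup3(nat,U,string)),nat),  tup3(T1,nat,option(option(T1))) = tup3(either(T1,float),nat,U).
Decompose either/2: T3 = option(tup3(nat,U,string)),  nat = nat.
Bind T3 := option(tup3(nat,U,string)); no other remaining equation mentions T3.
Delete trivial equation nat = nat.
Decompose tup3/3: T1 = either(T1,float),  nat = nat,  option(option(T1)) = U.
Occurs check fails: T1 occurs in either(T1,float); the equation T1 = either(T1,float) has no finite solution.

NO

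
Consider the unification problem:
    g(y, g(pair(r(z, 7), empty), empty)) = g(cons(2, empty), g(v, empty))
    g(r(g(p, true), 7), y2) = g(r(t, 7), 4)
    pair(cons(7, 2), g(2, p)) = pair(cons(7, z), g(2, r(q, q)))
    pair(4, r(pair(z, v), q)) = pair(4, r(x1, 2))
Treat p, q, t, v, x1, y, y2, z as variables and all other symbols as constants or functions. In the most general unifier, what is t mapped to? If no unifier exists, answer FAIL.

Decompose g/2: y = cons(2, empty),  g(pair(r(z, 7), empty), empty) = g(v, empty).
Bind y := cons(2, empty); no other remaining equation mentions y.
Decompose g/2: pair(r(z, 7), empty) = v,  empty = empty.
Bind v := pair(r(z, 7), empty); substituting into the one remaining equation that mentions v gives: pair(4, r(pair(z, pair(r(z, 7), empty)), q)) = pair(4, r(x1, 2)).
Delete trivial equation empty = empty.
Decompose g/2: r(g(p, true), 7) = r(t, 7),  y2 = 4.
Decompose r/2: g(p, true) = t,  7 = 7.
Bind t := g(p, true); no other remaining equation mentions t.
Delete trivial equation 7 = 7.
Bind y2 := 4; no other remaining equation mentions y2.
Decompose pair/2: cons(7, 2) = cons(7, z),  g(2, p) = g(2, r(q, q)).
Decompose cons/2: 7 = 7,  2 = z.
Delete trivial equation 7 = 7.
Bind z := 2; substituting into the one remaining equation that mentions z gives: pair(4, r(pair(2, pair(r(2, 7), empty)), q)) = pair(4, r(x1, 2)). Substituting into the earlier binding gives v := pair(r(2, 7), empty).
Decompose g/2: 2 = 2,  p = r(q, q).
Delete trivial equation 2 = 2.
Bind p := r(q, q); no other remaining equation mentions p. Substituting into the earlier binding gives t := g(r(q, q), true).
Decompose pair/2: 4 = 4,  r(pair(2, pair(r(2, 7), empty)), q) = r(x1, 2).
Delete trivial equation 4 = 4.
Decompose r/2: pair(2, pair(r(2, 7), empty)) = x1,  q = 2.
Bind x1 := pair(2, pair(r(2, 7), empty)); no other remaining equation mentions x1.
Bind q := 2. Substituting into the earlier bindings gives t := g(r(2, 2), true), p := r(2, 2).
MGU = { y := cons(2, empty), v := pair(r(2, 7), empty), t := g(r(2, 2), true), y2 := 4, z := 2, p := r(2, 2), x1 := pair(2, pair(r(2, 7), empty)), q := 2 }, so t := g(r(2, 2), true).

g(r(2, 2), true)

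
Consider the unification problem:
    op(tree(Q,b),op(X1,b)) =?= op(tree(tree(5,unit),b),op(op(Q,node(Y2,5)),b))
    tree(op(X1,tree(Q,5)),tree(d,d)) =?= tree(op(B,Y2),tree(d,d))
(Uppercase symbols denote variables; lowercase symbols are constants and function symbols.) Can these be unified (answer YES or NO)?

YES

Decompose op/2: tree(Q,b) =?= tree(tree(5,unit),b),  op(X1,b) =?= op(op(Q,node(Y2,5)),b).
Decompose tree/2: Q =?= tree(5,unit),  b =?= b.
Bind Q := tree(5,unit); substituting into the 2 remaining equations that mention Q gives: op(X1,b) =?= op(op(tree(5,unit),node(Y2,5)),b),  tree(op(X1,tree(tree(5,unit),5)),tree(d,d)) =?= tree(op(B,Y2),tree(d,d)).
Delete trivial equation b =?= b.
Decompose op/2: X1 =?= op(tree(5,unit),node(Y2,5)),  b =?= b.
Bind X1 := op(tree(5,unit),node(Y2,5)); substituting into the one remaining equation that mentions X1 gives: tree(op(op(tree(5,unit),node(Y2,5)),tree(tree(5,unit),5)),tree(d,d)) =?= tree(op(B,Y2),tree(d,d)).
Delete trivial equation b =?= b.
Decompose tree/2: op(op(tree(5,unit),node(Y2,5)),tree(tree(5,unit),5)) =?= op(B,Y2),  tree(d,d) =?= tree(d,d).
Decompose op/2: op(tree(5,unit),node(Y2,5)) =?= B,  tree(tree(5,unit),5) =?= Y2.
Bind B := op(tree(5,unit),node(Y2,5)); no other remaining equation mentions B.
Bind Y2 := tree(tree(5,unit),5); no other remaining equation mentions Y2. Substituting into the earlier bindings gives X1 := op(tree(5,unit),node(tree(tree(5,unit),5),5)), B := op(tree(5,unit),node(tree(tree(5,unit),5),5)).
Delete trivial equation tree(d,d) =?= tree(d,d).
No equations remain and no clash or occurs-check failure arose, so a unifier exists.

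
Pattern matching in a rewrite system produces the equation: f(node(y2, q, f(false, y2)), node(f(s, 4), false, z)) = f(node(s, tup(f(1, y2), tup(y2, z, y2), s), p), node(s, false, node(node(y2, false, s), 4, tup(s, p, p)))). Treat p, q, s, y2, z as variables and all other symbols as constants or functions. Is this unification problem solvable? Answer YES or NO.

NO

Decompose f/2: node(y2, q, f(false, y2)) = node(s, tup(f(1, y2), tup(y2, z, y2), s), p),  node(f(s, 4), false, z) = node(s, false, node(node(y2, false, s), 4, tup(s, p, p))).
Decompose node/3: y2 = s,  q = tup(f(1, y2), tup(y2, z, y2), s),  f(false, y2) = p.
Bind y2 := s; substituting into the remaining equations gives: q = tup(f(1, s), tup(s, z, s), s),  f(false, s) = p,  node(f(s, 4), false, z) = node(s, false, node(node(s, false, s), 4, tup(s, p, p))).
Bind q := tup(f(1, s), tup(s, z, s), s); no other remaining equation mentions q.
Bind p := f(false, s); substituting into the remaining equation gives: node(f(s, 4), false, z) = node(s, false, node(node(s, false, s), 4, tup(s, f(false, s), f(false, s)))).
Decompose node/3: f(s, 4) = s,  false = false,  z = node(node(s, false, s), 4, tup(s, f(false, s), f(false, s))).
Occurs check fails: s occurs in f(s, 4); the equation s = f(s, 4) has no finite solution.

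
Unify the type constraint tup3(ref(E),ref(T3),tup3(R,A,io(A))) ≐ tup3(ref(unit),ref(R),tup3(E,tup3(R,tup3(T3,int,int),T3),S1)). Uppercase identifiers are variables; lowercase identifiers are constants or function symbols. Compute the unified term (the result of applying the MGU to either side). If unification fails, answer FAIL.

Decompose tup3/3: ref(E) ≐ ref(unit),  ref(T3) ≐ ref(R),  tup3(R,A,io(A)) ≐ tup3(E,tup3(R,tup3(T3,int,int),T3),S1).
Decompose ref/1: E ≐ unit.
Bind E := unit; substituting into the one remaining equation that mentions E gives: tup3(R,A,io(A)) ≐ tup3(unit,tup3(R,tup3(T3,int,int),T3),S1).
Decompose ref/1: T3 ≐ R.
Bind T3 := R; substituting into the remaining equation gives: tup3(R,A,io(A)) ≐ tup3(unit,tup3(R,tup3(R,int,int),R),S1).
Decompose tup3/3: R ≐ unit,  A ≐ tup3(R,tup3(R,int,int),R),  io(A) ≐ S1.
Bind R := unit; substituting into the one remaining equation that mentions R gives: A ≐ tup3(unit,tup3(unit,int,int),unit). Substituting into the earlier binding gives T3 := unit.
Bind A := tup3(unit,tup3(unit,int,int),unit); substituting into the remaining equation gives: io(tup3(unit,tup3(unit,int,int),unit)) ≐ S1.
Bind S1 := io(tup3(unit,tup3(unit,int,int),unit)).
Applying the MGU to either side gives tup3(ref(unit),ref(unit),tup3(unit,tup3(unit,tup3(unit,int,int),unit),io(tup3(unit,tup3(unit,int,int),unit)))).

tup3(ref(unit),ref(unit),tup3(unit,tup3(unit,tup3(unit,int,int),unit),io(tup3(unit,tup3(unit,int,int),unit))))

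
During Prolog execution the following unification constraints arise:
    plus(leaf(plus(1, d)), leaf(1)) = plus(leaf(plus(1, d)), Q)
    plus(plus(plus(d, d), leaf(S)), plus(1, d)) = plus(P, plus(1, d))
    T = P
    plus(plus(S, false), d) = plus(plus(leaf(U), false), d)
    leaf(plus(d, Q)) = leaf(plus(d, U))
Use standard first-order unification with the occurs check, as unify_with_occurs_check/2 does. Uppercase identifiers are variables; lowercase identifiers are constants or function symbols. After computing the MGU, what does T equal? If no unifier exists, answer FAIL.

plus(plus(d, d), leaf(leaf(leaf(1))))

Decompose plus/2: leaf(plus(1, d)) = leaf(plus(1, d)),  leaf(1) = Q.
Delete trivial equation leaf(plus(1, d)) = leaf(plus(1, d)).
Bind Q := leaf(1); substituting into the one remaining equation that mentions Q gives: leaf(plus(d, leaf(1))) = leaf(plus(d, U)).
Decompose plus/2: plus(plus(d, d), leaf(S)) = P,  plus(1, d) = plus(1, d).
Bind P := plus(plus(d, d), leaf(S)); substituting into the one remaining equation that mentions P gives: T = plus(plus(d, d), leaf(S)).
Delete trivial equation plus(1, d) = plus(1, d).
Bind T := plus(plus(d, d), leaf(S)); no other remaining equation mentions T.
Decompose plus/2: plus(S, false) = plus(leaf(U), false),  d = d.
Decompose plus/2: S = leaf(U),  false = false.
Bind S := leaf(U); no other remaining equation mentions S. Substituting into the earlier bindings gives P := plus(plus(d, d), leaf(leaf(U))), T := plus(plus(d, d), leaf(leaf(U))).
Delete trivial equation false = false.
Delete trivial equation d = d.
Decompose leaf/1: plus(d, leaf(1)) = plus(d, U).
Decompose plus/2: d = d,  leaf(1) = U.
Delete trivial equation d = d.
Bind U := leaf(1). Substituting into the earlier bindings gives P := plus(plus(d, d), leaf(leaf(leaf(1)))), T := plus(plus(d, d), leaf(leaf(leaf(1)))), S := leaf(leaf(1)).
MGU = { Q = leaf(1), P = plus(plus(d, d), leaf(leaf(leaf(1)))), T = plus(plus(d, d), leaf(leaf(leaf(1)))), S = leaf(leaf(1)), U = leaf(1) }, so T = plus(plus(d, d), leaf(leaf(leaf(1)))).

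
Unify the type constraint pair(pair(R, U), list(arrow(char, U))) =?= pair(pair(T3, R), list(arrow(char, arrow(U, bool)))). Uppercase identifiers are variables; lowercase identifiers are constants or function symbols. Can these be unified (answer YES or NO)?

NO

Decompose pair/2: pair(R, U) =?= pair(T3, R),  list(arrow(char, U)) =?= list(arrow(char, arrow(U, bool))).
Decompose pair/2: R =?= T3,  U =?= R.
Bind R := T3; substituting into the one remaining equation that mentions R gives: U =?= T3.
Bind U := T3; substituting into the remaining equation gives: list(arrow(char, T3)) =?= list(arrow(char, arrow(T3, bool))).
Decompose list/1: arrow(char, T3) =?= arrow(char, arrow(T3, bool)).
Decompose arrow/2: char =?= char,  T3 =?= arrow(T3, bool).
Delete trivial equation char =?= char.
Occurs check fails: T3 occurs in arrow(T3, bool); the equation T3 =?= arrow(T3, bool) has no finite solution.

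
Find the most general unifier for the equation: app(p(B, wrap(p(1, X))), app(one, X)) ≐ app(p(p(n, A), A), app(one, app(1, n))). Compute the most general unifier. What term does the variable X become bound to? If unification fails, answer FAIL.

app(1, n)

Decompose app/2: p(B, wrap(p(1, X))) ≐ p(p(n, A), A),  app(one, X) ≐ app(one, app(1, n)).
Decompose p/2: B ≐ p(n, A),  wrap(p(1, X)) ≐ A.
Bind B := p(n, A); no other remaining equation mentions B.
Bind A := wrap(p(1, X)); no other remaining equation mentions A. Substituting into the earlier binding gives B := p(n, wrap(p(1, X))).
Decompose app/2: one ≐ one,  X ≐ app(1, n).
Delete trivial equation one ≐ one.
Bind X := app(1, n). Substituting into the earlier bindings gives B := p(n, wrap(p(1, app(1, n)))), A := wrap(p(1, app(1, n))).
MGU = { B ↦ p(n, wrap(p(1, app(1, n)))), A ↦ wrap(p(1, app(1, n))), X ↦ app(1, n) }, so X ↦ app(1, n).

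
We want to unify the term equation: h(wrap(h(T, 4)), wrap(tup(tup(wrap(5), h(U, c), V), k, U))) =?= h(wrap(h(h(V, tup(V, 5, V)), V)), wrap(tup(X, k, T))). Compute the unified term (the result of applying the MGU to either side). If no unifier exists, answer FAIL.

Decompose h/2: wrap(h(T, 4)) =?= wrap(h(h(V, tup(V, 5, V)), V)),  wrap(tup(tup(wrap(5), h(U, c), V), k, U)) =?= wrap(tup(X, k, T)).
Decompose wrap/1: h(T, 4) =?= h(h(V, tup(V, 5, V)), V).
Decompose h/2: T =?= h(V, tup(V, 5, V)),  4 =?= V.
Bind T := h(V, tup(V, 5, V)); substituting into the one remaining equation that mentions T gives: wrap(tup(tup(wrap(5), h(U, c), V), k, U)) =?= wrap(tup(X, k, h(V, tup(V, 5, V)))).
Bind V := 4; substituting into the remaining equation gives: wrap(tup(tup(wrap(5), h(U, c), 4), k, U)) =?= wrap(tup(X, k, h(4, tup(4, 5, 4)))). Substituting into the earlier binding gives T := h(4, tup(4, 5, 4)).
Decompose wrap/1: tup(tup(wrap(5), h(U, c), 4), k, U) =?= tup(X, k, h(4, tup(4, 5, 4))).
Decompose tup/3: tup(wrap(5), h(U, c), 4) =?= X,  k =?= k,  U =?= h(4, tup(4, 5, 4)).
Bind X := tup(wrap(5), h(U, c), 4); no other remaining equation mentions X.
Delete trivial equation k =?= k.
Bind U := h(4, tup(4, 5, 4)). Substituting into the earlier binding gives X := tup(wrap(5), h(h(4, tup(4, 5, 4)), c), 4).
Applying the MGU to either side gives h(wrap(h(h(4, tup(4, 5, 4)), 4)), wrap(tup(tup(wrap(5), h(h(4, tup(4, 5, 4)), c), 4), k, h(4, tup(4, 5, 4))))).

h(wrap(h(h(4, tup(4, 5, 4)), 4)), wrap(tup(tup(wrap(5), h(h(4, tup(4, 5, 4)), c), 4), k, h(4, tup(4, 5, 4)))))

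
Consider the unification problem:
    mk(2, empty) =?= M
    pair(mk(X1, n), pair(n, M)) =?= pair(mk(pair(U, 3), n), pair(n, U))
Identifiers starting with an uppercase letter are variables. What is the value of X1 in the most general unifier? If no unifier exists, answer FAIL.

pair(mk(2, empty), 3)

Bind M := mk(2, empty); substituting into the remaining equation gives: pair(mk(X1, n), pair(n, mk(2, empty))) =?= pair(mk(pair(U, 3), n), pair(n, U)).
Decompose pair/2: mk(X1, n) =?= mk(pair(U, 3), n),  pair(n, mk(2, empty)) =?= pair(n, U).
Decompose mk/2: X1 =?= pair(U, 3),  n =?= n.
Bind X1 := pair(U, 3); no other remaining equation mentions X1.
Delete trivial equation n =?= n.
Decompose pair/2: n =?= n,  mk(2, empty) =?= U.
Delete trivial equation n =?= n.
Bind U := mk(2, empty). Substituting into the earlier binding gives X1 := pair(mk(2, empty), 3).
MGU = { M ↦ mk(2, empty), X1 ↦ pair(mk(2, empty), 3), U ↦ mk(2, empty) }, so X1 ↦ pair(mk(2, empty), 3).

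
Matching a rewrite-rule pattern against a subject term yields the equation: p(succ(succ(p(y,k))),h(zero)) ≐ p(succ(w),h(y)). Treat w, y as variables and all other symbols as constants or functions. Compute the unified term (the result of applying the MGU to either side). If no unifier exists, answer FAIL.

Decompose p/2: succ(succ(p(y,k))) ≐ succ(w),  h(zero) ≐ h(y).
Decompose succ/1: succ(p(y,k)) ≐ w.
Bind w := succ(p(y,k)); no other remaining equation mentions w.
Decompose h/1: zero ≐ y.
Bind y := zero. Substituting into the earlier binding gives w := succ(p(zero,k)).
Applying the MGU to either side gives p(succ(succ(p(zero,k))),h(zero)).

p(succ(succ(p(zero,k))),h(zero))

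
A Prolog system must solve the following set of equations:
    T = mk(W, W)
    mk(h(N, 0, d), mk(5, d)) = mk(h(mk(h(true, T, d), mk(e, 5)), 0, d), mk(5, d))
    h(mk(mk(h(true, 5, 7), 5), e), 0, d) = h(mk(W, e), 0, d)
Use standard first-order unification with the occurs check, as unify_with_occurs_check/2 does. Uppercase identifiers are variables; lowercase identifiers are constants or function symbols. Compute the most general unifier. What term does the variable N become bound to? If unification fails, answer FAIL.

mk(h(true, mk(mk(h(true, 5, 7), 5), mk(h(true, 5, 7), 5)), d), mk(e, 5))

Bind T := mk(W, W); substituting into the one remaining equation that mentions T gives: mk(h(N, 0, d), mk(5, d)) = mk(h(mk(h(true, mk(W, W), d), mk(e, 5)), 0, d), mk(5, d)).
Decompose mk/2: h(N, 0, d) = h(mk(h(true, mk(W, W), d), mk(e, 5)), 0, d),  mk(5, d) = mk(5, d).
Decompose h/3: N = mk(h(true, mk(W, W), d), mk(e, 5)),  0 = 0,  d = d.
Bind N := mk(h(true, mk(W, W), d), mk(e, 5)); no other remaining equation mentions N.
Delete trivial equation 0 = 0.
Delete trivial equation d = d.
Delete trivial equation mk(5, d) = mk(5, d).
Decompose h/3: mk(mk(h(true, 5, 7), 5), e) = mk(W, e),  0 = 0,  d = d.
Decompose mk/2: mk(h(true, 5, 7), 5) = W,  e = e.
Bind W := mk(h(true, 5, 7), 5); no other remaining equation mentions W. Substituting into the earlier bindings gives T := mk(mk(h(true, 5, 7), 5), mk(h(true, 5, 7), 5)), N := mk(h(true, mk(mk(h(true, 5, 7), 5), mk(h(true, 5, 7), 5)), d), mk(e, 5)).
Delete trivial equation e = e.
Delete trivial equation 0 = 0.
Delete trivial equation d = d.
MGU = { T = mk(mk(h(true, 5, 7), 5), mk(h(true, 5, 7), 5)), N = mk(h(true, mk(mk(h(true, 5, 7), 5), mk(h(true, 5, 7), 5)), d), mk(e, 5)), W = mk(h(true, 5, 7), 5) }, so N = mk(h(true, mk(mk(h(true, 5, 7), 5), mk(h(true, 5, 7), 5)), d), mk(e, 5)).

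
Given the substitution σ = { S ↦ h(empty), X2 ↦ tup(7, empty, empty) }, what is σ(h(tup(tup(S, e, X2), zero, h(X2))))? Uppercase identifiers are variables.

h(tup(tup(h(empty), e, tup(7, empty, empty)), zero, h(tup(7, empty, empty))))

Replace each occurrence of S with h(empty).
Replace each occurrence of X2 with tup(7, empty, empty).
Result: h(tup(tup(h(empty), e, tup(7, empty, empty)), zero, h(tup(7, empty, empty)))).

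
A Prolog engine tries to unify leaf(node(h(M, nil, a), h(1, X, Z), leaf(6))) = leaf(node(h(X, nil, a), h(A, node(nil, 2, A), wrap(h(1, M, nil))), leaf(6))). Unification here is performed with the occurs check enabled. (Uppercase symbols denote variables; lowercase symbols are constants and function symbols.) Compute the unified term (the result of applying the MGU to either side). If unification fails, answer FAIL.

leaf(node(h(node(nil, 2, 1), nil, a), h(1, node(nil, 2, 1), wrap(h(1, node(nil, 2, 1), nil))), leaf(6)))

Decompose leaf/1: node(h(M, nil, a), h(1, X, Z), leaf(6)) = node(h(X, nil, a), h(A, node(nil, 2, A), wrap(h(1, M, nil))), leaf(6)).
Decompose node/3: h(M, nil, a) = h(X, nil, a),  h(1, X, Z) = h(A, node(nil, 2, A), wrap(h(1, M, nil))),  leaf(6) = leaf(6).
Decompose h/3: M = X,  nil = nil,  a = a.
Bind M := X; substituting into the one remaining equation that mentions M gives: h(1, X, Z) = h(A, node(nil, 2, A), wrap(h(1, X, nil))).
Delete trivial equation nil = nil.
Delete trivial equation a = a.
Decompose h/3: 1 = A,  X = node(nil, 2, A),  Z = wrap(h(1, X, nil)).
Bind A := 1; substituting into the one remaining equation that mentions A gives: X = node(nil, 2, 1).
Bind X := node(nil, 2, 1); substituting into the one remaining equation that mentions X gives: Z = wrap(h(1, node(nil, 2, 1), nil)). Substituting into the earlier binding gives M := node(nil, 2, 1).
Bind Z := wrap(h(1, node(nil, 2, 1), nil)); no other remaining equation mentions Z.
Delete trivial equation leaf(6) = leaf(6).
Applying the MGU to either side gives leaf(node(h(node(nil, 2, 1), nil, a), h(1, node(nil, 2, 1), wrap(h(1, node(nil, 2, 1), nil))), leaf(6))).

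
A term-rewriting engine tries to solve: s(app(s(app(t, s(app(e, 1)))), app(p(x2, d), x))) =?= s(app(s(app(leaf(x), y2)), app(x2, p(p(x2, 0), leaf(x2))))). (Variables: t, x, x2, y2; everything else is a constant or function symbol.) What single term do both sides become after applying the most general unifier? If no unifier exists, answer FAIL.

Decompose s/1: app(s(app(t, s(app(e, 1)))), app(p(x2, d), x)) =?= app(s(app(leaf(x), y2)), app(x2, p(p(x2, 0), leaf(x2)))).
Decompose app/2: s(app(t, s(app(e, 1)))) =?= s(app(leaf(x), y2)),  app(p(x2, d), x) =?= app(x2, p(p(x2, 0), leaf(x2))).
Decompose s/1: app(t, s(app(e, 1))) =?= app(leaf(x), y2).
Decompose app/2: t =?= leaf(x),  s(app(e, 1)) =?= y2.
Bind t := leaf(x); no other remaining equation mentions t.
Bind y2 := s(app(e, 1)); no other remaining equation mentions y2.
Decompose app/2: p(x2, d) =?= x2,  x =?= p(p(x2, 0), leaf(x2)).
Occurs check fails: x2 occurs in p(x2, d); the equation x2 =?= p(x2, d) has no finite solution.

FAIL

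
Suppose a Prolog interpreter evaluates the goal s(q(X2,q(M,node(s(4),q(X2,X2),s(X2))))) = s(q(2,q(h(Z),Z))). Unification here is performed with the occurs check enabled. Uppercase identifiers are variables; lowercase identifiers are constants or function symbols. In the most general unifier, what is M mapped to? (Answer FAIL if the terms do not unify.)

h(node(s(4),q(2,2),s(2)))

Decompose s/1: q(X2,q(M,node(s(4),q(X2,X2),s(X2)))) = q(2,q(h(Z),Z)).
Decompose q/2: X2 = 2,  q(M,node(s(4),q(X2,X2),s(X2))) = q(h(Z),Z).
Bind X2 := 2; substituting into the remaining equation gives: q(M,node(s(4),q(2,2),s(2))) = q(h(Z),Z).
Decompose q/2: M = h(Z),  node(s(4),q(2,2),s(2)) = Z.
Bind M := h(Z); no other remaining equation mentions M.
Bind Z := node(s(4),q(2,2),s(2)). Substituting into the earlier binding gives M := h(node(s(4),q(2,2),s(2))).
MGU = { X2 -> 2, M -> h(node(s(4),q(2,2),s(2))), Z -> node(s(4),q(2,2),s(2)) }, so M -> h(node(s(4),q(2,2),s(2))).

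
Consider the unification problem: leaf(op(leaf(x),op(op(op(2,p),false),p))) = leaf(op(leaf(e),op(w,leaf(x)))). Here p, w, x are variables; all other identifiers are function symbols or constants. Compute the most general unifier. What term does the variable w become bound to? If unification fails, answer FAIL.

Decompose leaf/1: op(leaf(x),op(op(op(2,p),false),p)) = op(leaf(e),op(w,leaf(x))).
Decompose op/2: leaf(x) = leaf(e),  op(op(op(2,p),false),p) = op(w,leaf(x)).
Decompose leaf/1: x = e.
Bind x := e; substituting into the remaining equation gives: op(op(op(2,p),false),p) = op(w,leaf(e)).
Decompose op/2: op(op(2,p),false) = w,  p = leaf(e).
Bind w := op(op(2,p),false); no other remaining equation mentions w.
Bind p := leaf(e). Substituting into the earlier binding gives w := op(op(2,leaf(e)),false).
MGU = { x -> e, w -> op(op(2,leaf(e)),false), p -> leaf(e) }, so w -> op(op(2,leaf(e)),false).

op(op(2,leaf(e)),false)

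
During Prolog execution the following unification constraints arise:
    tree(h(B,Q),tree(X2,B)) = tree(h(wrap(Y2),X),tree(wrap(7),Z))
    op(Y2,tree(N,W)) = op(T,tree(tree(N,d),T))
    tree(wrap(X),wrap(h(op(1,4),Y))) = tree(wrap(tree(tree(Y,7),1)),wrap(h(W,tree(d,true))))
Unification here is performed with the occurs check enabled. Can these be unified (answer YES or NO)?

NO

Decompose tree/2: h(B,Q) = h(wrap(Y2),X),  tree(X2,B) = tree(wrap(7),Z).
Decompose h/2: B = wrap(Y2),  Q = X.
Bind B := wrap(Y2); substituting into the one remaining equation that mentions B gives: tree(X2,wrap(Y2)) = tree(wrap(7),Z).
Bind Q := X; no other remaining equation mentions Q.
Decompose tree/2: X2 = wrap(7),  wrap(Y2) = Z.
Bind X2 := wrap(7); no other remaining equation mentions X2.
Bind Z := wrap(Y2); no other remaining equation mentions Z.
Decompose op/2: Y2 = T,  tree(N,W) = tree(tree(N,d),T).
Bind Y2 := T; no other remaining equation mentions Y2. Substituting into the earlier bindings gives B := wrap(T), Z := wrap(T).
Decompose tree/2: N = tree(N,d),  W = T.
Occurs check fails: N occurs in tree(N,d); the equation N = tree(N,d) has no finite solution.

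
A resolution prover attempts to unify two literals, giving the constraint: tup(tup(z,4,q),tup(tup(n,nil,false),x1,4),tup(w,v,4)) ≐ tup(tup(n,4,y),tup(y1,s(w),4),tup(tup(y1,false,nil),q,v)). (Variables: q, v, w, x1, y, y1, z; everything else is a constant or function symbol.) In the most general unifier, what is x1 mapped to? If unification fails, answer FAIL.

s(tup(tup(n,nil,false),false,nil))

Decompose tup/3: tup(z,4,q) ≐ tup(n,4,y),  tup(tup(n,nil,false),x1,4) ≐ tup(y1,s(w),4),  tup(w,v,4) ≐ tup(tup(y1,false,nil),q,v).
Decompose tup/3: z ≐ n,  4 ≐ 4,  q ≐ y.
Bind z := n; no other remaining equation mentions z.
Delete trivial equation 4 ≐ 4.
Bind q := y; substituting into the one remaining equation that mentions q gives: tup(w,v,4) ≐ tup(tup(y1,false,nil),y,v).
Decompose tup/3: tup(n,nil,false) ≐ y1,  x1 ≐ s(w),  4 ≐ 4.
Bind y1 := tup(n,nil,false); substituting into the one remaining equation that mentions y1 gives: tup(w,v,4) ≐ tup(tup(tup(n,nil,false),false,nil),y,v).
Bind x1 := s(w); no other remaining equation mentions x1.
Delete trivial equation 4 ≐ 4.
Decompose tup/3: w ≐ tup(tup(n,nil,false),false,nil),  v ≐ y,  4 ≐ v.
Bind w := tup(tup(n,nil,false),false,nil); no other remaining equation mentions w. Substituting into the earlier binding gives x1 := s(tup(tup(n,nil,false),false,nil)).
Bind v := y; substituting into the remaining equation gives: 4 ≐ y.
Bind y := 4. Substituting into the earlier bindings gives q := 4, v := 4.
MGU = { z ↦ n, q ↦ 4, y1 ↦ tup(n,nil,false), x1 ↦ s(tup(tup(n,nil,false),false,nil)), w ↦ tup(tup(n,nil,false),false,nil), v ↦ 4, y ↦ 4 }, so x1 ↦ s(tup(tup(n,nil,false),false,nil)).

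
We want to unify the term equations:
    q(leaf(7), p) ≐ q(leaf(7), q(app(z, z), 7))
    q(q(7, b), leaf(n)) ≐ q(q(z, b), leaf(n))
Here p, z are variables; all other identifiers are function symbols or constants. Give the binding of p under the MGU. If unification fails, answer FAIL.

Decompose q/2: leaf(7) ≐ leaf(7),  p ≐ q(app(z, z), 7).
Delete trivial equation leaf(7) ≐ leaf(7).
Bind p := q(app(z, z), 7); no other remaining equation mentions p.
Decompose q/2: q(7, b) ≐ q(z, b),  leaf(n) ≐ leaf(n).
Decompose q/2: 7 ≐ z,  b ≐ b.
Bind z := 7; no other remaining equation mentions z. Substituting into the earlier binding gives p := q(app(7, 7), 7).
Delete trivial equation b ≐ b.
Delete trivial equation leaf(n) ≐ leaf(n).
MGU = { p -> q(app(7, 7), 7), z -> 7 }, so p -> q(app(7, 7), 7).

q(app(7, 7), 7)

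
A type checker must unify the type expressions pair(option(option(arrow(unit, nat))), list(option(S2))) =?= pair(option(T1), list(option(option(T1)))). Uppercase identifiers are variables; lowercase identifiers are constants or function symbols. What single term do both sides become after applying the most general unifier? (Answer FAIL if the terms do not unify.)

pair(option(option(arrow(unit, nat))), list(option(option(option(arrow(unit, nat))))))

Decompose pair/2: option(option(arrow(unit, nat))) =?= option(T1),  list(option(S2)) =?= list(option(option(T1))).
Decompose option/1: option(arrow(unit, nat)) =?= T1.
Bind T1 := option(arrow(unit, nat)); substituting into the remaining equation gives: list(option(S2)) =?= list(option(option(option(arrow(unit, nat))))).
Decompose list/1: option(S2) =?= option(option(option(arrow(unit, nat)))).
Decompose option/1: S2 =?= option(option(arrow(unit, nat))).
Bind S2 := option(option(arrow(unit, nat))).
Applying the MGU to either side gives pair(option(option(arrow(unit, nat))), list(option(option(option(arrow(unit, nat)))))).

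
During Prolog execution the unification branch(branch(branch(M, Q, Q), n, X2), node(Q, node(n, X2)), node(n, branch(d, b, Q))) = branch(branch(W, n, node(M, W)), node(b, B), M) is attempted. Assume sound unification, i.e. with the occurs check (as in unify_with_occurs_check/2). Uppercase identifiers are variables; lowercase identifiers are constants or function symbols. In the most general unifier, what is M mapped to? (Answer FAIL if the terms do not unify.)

Decompose branch/3: branch(branch(M, Q, Q), n, X2) = branch(W, n, node(M, W)),  node(Q, node(n, X2)) = node(b, B),  node(n, branch(d, b, Q)) = M.
Decompose branch/3: branch(M, Q, Q) = W,  n = n,  X2 = node(M, W).
Bind W := branch(M, Q, Q); substituting into the one remaining equation that mentions W gives: X2 = node(M, branch(M, Q, Q)).
Delete trivial equation n = n.
Bind X2 := node(M, branch(M, Q, Q)); substituting into the one remaining equation that mentions X2 gives: node(Q, node(n, node(M, branch(M, Q, Q)))) = node(b, B).
Decompose node/2: Q = b,  node(n, node(M, branch(M, Q, Q))) = B.
Bind Q := b; substituting into the remaining equations gives: node(n, node(M, branch(M, b, b))) = B,  node(n, branch(d, b, b)) = M. Substituting into the earlier bindings gives W := branch(M, b, b), X2 := node(M, branch(M, b, b)).
Bind B := node(n, node(M, branch(M, b, b))); no other remaining equation mentions B.
Bind M := node(n, branch(d, b, b)). Substituting into the earlier bindings gives W := branch(node(n, branch(d, b, b)), b, b), X2 := node(node(n, branch(d, b, b)), branch(node(n, branch(d, b, b)), b, b)), B := node(n, node(node(n, branch(d, b, b)), branch(node(n, branch(d, b, b)), b, b))).
MGU = { W -> branch(node(n, branch(d, b, b)), b, b), X2 -> node(node(n, branch(d, b, b)), branch(node(n, branch(d, b, b)), b, b)), Q -> b, B -> node(n, node(node(n, branch(d, b, b)), branch(node(n, branch(d, b, b)), b, b))), M -> node(n, branch(d, b, b)) }, so M -> node(n, branch(d, b, b)).

node(n, branch(d, b, b))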